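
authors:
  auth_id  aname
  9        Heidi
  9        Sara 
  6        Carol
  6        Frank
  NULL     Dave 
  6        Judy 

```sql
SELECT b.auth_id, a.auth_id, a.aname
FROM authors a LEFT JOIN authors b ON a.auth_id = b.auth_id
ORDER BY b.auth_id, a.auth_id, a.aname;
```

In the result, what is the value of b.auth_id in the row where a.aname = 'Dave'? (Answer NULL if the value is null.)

LEFT JOIN keeps every row from `authors a`; unmatched rows get NULL for `authors b`'s columns.
Matching on a.auth_id = b.auth_id. A NULL in a compared column never satisfies the condition.
- a[0] auth_id=9 → 2 match(es) in b → 2 row(s).
- a[1] auth_id=9 → 2 match(es) in b → 2 row(s).
- a[2] auth_id=6 → 3 match(es) in b → 3 row(s).
- a[3] auth_id=6 → 3 match(es) in b → 3 row(s).
- a[4] auth_id=NULL → no match; kept with NULLs on the b side.
- a[5] auth_id=6 → 3 match(es) in b → 3 row(s).

NULL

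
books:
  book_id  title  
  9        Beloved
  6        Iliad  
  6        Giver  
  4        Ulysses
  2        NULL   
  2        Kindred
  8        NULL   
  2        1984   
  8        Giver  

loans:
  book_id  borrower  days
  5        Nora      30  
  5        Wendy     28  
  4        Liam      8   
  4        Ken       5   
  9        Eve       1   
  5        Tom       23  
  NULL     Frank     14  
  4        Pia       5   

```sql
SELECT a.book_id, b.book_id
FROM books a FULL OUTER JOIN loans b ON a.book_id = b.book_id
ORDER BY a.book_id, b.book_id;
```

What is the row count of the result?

FULL OUTER JOIN keeps every row from both sides; unmatched rows get NULL for the other side's columns.
Matching on a.book_id = b.book_id. A NULL in a compared column never satisfies the condition.
- a row (book_id=9): matches 1 b row(s) → 1 output row(s).
- a row (book_id=6): no match → kept, b columns NULL.
- a row (book_id=6): no match → kept, b columns NULL.
- a row (book_id=4): matches 3 b row(s) → 3 output row(s).
- a row (book_id=2): no match → kept, b columns NULL.
- a row (book_id=2): no match → kept, b columns NULL.
- a row (book_id=8): no match → kept, b columns NULL.
- a row (book_id=2): no match → kept, b columns NULL.
- a row (book_id=8): no match → kept, b columns NULL.
- 4 row(s) from b found no a partner → padded with NULL.
Total: 4 matched + 11 padded = 15 rows.

15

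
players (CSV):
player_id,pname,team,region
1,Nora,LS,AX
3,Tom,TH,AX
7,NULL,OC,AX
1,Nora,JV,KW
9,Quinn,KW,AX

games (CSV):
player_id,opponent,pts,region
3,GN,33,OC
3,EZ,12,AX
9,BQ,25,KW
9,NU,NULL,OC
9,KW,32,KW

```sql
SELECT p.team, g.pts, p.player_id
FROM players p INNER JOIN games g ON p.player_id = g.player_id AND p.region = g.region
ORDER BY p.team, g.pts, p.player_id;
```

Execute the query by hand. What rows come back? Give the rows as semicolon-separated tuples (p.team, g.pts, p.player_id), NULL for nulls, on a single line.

(TH, 12, 3)

INNER JOIN keeps only pairs where the ON condition holds.
Matching on p.player_id = g.player_id AND p.region = g.region.
- p[0] player_id=1, region=AX → no match; dropped.
- p[1] player_id=3, region=AX → 1 match(es) in g → 1 row(s).
- p[2] player_id=7, region=AX → no match; dropped.
- p[3] player_id=1, region=KW → no match; dropped.
- p[4] player_id=9, region=AX → no match; dropped.
After projecting and ordering:
p.team | g.pts | p.player_id
TH | 12 | 3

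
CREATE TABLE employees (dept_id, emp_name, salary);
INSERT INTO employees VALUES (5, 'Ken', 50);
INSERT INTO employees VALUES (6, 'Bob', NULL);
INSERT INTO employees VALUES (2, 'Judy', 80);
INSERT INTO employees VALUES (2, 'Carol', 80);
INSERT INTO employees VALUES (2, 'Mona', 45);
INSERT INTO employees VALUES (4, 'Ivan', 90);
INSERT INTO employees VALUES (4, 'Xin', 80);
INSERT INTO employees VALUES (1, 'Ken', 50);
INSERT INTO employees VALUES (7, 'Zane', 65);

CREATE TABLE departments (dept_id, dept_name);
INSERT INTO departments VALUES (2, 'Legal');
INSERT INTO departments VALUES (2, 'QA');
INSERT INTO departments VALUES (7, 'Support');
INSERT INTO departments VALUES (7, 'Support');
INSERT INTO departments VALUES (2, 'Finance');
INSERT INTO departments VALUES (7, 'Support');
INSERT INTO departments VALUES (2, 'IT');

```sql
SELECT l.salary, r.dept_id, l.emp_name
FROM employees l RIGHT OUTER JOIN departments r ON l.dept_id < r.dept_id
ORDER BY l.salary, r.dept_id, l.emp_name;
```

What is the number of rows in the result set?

RIGHT JOIN keeps every row from `departments`; unmatched rows get NULL for `employees`'s columns.
Matching on l.dept_id < r.dept_id.
- l (dept_id=5) pairs with 3 row(s) of r.
- l (dept_id=6) pairs with 3 row(s) of r.
- l (dept_id=2) pairs with 3 row(s) of r.
- l (dept_id=2) pairs with 3 row(s) of r.
- l (dept_id=2) pairs with 3 row(s) of r.
- l (dept_id=4) pairs with 3 row(s) of r.
- l (dept_id=4) pairs with 3 row(s) of r.
- l (dept_id=1) pairs with 7 row(s) of r.
- l (dept_id=7) has no partner in r.
- every r row matched at least one l row.
Total: 28 rows.

28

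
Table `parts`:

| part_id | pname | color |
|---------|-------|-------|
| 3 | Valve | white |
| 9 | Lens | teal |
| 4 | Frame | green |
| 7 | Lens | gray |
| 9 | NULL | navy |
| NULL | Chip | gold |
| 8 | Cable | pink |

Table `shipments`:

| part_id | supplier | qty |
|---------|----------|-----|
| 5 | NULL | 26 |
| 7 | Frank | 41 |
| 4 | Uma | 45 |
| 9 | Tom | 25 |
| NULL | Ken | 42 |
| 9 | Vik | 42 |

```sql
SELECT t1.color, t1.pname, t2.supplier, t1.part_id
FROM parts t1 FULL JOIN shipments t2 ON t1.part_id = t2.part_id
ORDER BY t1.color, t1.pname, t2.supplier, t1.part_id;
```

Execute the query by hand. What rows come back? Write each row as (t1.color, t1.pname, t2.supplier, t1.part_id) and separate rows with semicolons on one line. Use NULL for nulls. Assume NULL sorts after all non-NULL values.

(gold, Chip, NULL, NULL); (gray, Lens, Frank, 7); (green, Frame, Uma, 4); (navy, NULL, Tom, 9); (navy, NULL, Vik, 9); (pink, Cable, NULL, 8); (teal, Lens, Tom, 9); (teal, Lens, Vik, 9); (white, Valve, NULL, 3); (NULL, NULL, Ken, NULL); (NULL, NULL, NULL, NULL)

FULL OUTER JOIN keeps every row from both sides; unmatched rows get NULL for the other side's columns.
Matching on t1.part_id = t2.part_id. A NULL in a compared column never satisfies the condition.
- t1 (part_id=3) has no partner → padded with NULL.
- t1 (part_id=9) pairs with 2 row(s) of t2.
- t1 (part_id=4) pairs with 1 row(s) of t2.
- t1 (part_id=7) pairs with 1 row(s) of t2.
- t1 (part_id=9) pairs with 2 row(s) of t2.
- t1 (part_id=NULL) has no partner → padded with NULL.
- t1 (part_id=8) has no partner → padded with NULL.
- 2 row(s) from t2 found no t1 partner → padded with NULL.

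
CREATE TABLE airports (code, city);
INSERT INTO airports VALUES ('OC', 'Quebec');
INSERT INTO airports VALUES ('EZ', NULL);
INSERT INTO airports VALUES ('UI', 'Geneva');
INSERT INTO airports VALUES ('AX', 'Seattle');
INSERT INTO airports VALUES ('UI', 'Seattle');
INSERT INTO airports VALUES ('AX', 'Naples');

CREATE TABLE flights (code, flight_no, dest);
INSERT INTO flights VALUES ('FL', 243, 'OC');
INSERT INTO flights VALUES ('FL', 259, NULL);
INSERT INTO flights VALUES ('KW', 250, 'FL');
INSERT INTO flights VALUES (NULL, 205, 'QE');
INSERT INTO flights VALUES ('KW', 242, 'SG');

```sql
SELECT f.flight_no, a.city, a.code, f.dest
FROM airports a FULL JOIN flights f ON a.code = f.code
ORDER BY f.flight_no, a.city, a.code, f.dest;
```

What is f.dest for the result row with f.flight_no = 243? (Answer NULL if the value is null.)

FULL OUTER JOIN keeps every row from both sides; unmatched rows get NULL for the other side's columns.
Matching on a.code = f.code. A NULL in a compared column never satisfies the condition.
- a[0] code=OC → no match; kept with NULLs on the f side.
- a[1] code=EZ → no match; kept with NULLs on the f side.
- a[2] code=UI → no match; kept with NULLs on the f side.
- a[3] code=AX → no match; kept with NULLs on the f side.
- a[4] code=UI → no match; kept with NULLs on the f side.
- a[5] code=AX → no match; kept with NULLs on the f side.
- 5 f row(s) had no a match → kept, a columns NULL.

OC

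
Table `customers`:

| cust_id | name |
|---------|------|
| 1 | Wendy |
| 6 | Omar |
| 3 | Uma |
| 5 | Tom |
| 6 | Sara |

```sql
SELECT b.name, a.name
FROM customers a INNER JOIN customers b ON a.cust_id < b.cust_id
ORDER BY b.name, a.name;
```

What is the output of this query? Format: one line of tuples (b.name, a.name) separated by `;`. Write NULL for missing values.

INNER JOIN keeps only pairs where the ON condition holds.
Matching on a.cust_id < b.cust_id.
Matched pairs: 9.

(Omar, Tom); (Omar, Uma); (Omar, Wendy); (Sara, Tom); (Sara, Uma); (Sara, Wendy); (Tom, Uma); (Tom, Wendy); (Uma, Wendy)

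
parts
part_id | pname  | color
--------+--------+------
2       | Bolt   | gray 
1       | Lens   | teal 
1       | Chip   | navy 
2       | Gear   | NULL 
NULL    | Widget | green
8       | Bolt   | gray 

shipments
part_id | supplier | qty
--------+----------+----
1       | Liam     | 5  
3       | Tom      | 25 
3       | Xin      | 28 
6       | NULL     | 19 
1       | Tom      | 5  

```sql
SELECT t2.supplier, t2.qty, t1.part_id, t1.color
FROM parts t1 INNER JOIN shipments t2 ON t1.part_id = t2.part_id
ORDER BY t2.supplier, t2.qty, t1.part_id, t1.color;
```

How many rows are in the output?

INNER JOIN keeps only pairs where the ON condition holds.
Matching on t1.part_id = t2.part_id. A NULL in a compared column never satisfies the condition.
Matched pairs: 4.
Total: 4 rows.

4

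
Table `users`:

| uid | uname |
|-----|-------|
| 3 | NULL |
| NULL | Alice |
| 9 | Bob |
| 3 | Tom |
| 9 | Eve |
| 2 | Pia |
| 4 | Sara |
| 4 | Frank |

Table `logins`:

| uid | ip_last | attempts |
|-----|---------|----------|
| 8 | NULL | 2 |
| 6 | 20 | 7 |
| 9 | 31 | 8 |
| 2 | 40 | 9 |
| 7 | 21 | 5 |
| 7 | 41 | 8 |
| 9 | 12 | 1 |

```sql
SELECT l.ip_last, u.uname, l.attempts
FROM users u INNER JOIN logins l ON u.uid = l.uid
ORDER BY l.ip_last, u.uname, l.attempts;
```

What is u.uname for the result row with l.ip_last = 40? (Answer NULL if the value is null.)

INNER JOIN keeps only pairs where the ON condition holds.
Matching on u.uid = l.uid. A NULL in a compared column never satisfies the condition.
- u (uid=3) has no partner → excluded.
- u (uid=NULL) has no partner → excluded.
- u (uid=9) pairs with 2 row(s) of l.
- u (uid=3) has no partner → excluded.
- u (uid=9) pairs with 2 row(s) of l.
- u (uid=2) pairs with 1 row(s) of l.
- u (uid=4) has no partner → excluded.
- u (uid=4) has no partner → excluded.

Pia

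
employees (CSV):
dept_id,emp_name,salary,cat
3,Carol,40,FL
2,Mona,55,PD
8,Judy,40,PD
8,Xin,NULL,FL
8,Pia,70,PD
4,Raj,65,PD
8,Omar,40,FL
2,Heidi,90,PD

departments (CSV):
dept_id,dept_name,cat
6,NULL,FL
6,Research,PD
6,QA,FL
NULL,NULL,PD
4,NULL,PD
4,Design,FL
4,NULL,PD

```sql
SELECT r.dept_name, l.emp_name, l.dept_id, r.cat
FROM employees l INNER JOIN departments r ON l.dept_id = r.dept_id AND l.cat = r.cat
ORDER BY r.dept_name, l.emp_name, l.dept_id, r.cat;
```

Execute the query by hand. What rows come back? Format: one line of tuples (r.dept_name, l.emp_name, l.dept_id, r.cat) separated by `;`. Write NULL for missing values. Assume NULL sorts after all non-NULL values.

(NULL, Raj, 4, PD); (NULL, Raj, 4, PD)

INNER JOIN keeps only pairs where the ON condition holds.
Matching on l.dept_id = r.dept_id AND l.cat = r.cat. A NULL in a compared column never satisfies the condition.
Matched pairs: 2.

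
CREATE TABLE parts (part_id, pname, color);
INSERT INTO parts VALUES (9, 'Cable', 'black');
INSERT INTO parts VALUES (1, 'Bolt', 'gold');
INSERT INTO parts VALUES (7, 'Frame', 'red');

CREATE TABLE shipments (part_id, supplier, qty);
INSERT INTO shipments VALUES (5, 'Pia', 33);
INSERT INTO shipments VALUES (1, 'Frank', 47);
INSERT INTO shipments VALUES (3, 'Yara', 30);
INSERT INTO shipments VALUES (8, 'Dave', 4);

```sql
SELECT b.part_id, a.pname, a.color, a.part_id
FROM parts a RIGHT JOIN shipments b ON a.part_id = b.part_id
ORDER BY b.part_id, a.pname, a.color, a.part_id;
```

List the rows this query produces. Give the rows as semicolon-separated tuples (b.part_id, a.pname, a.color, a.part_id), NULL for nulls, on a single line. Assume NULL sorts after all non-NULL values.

(1, Bolt, gold, 1); (3, NULL, NULL, NULL); (5, NULL, NULL, NULL); (8, NULL, NULL, NULL)

RIGHT JOIN keeps every row from `shipments`; unmatched rows get NULL for `parts`'s columns.
Matching on a.part_id = b.part_id.
Matched pairs: 1; unmatched b rows kept: 3.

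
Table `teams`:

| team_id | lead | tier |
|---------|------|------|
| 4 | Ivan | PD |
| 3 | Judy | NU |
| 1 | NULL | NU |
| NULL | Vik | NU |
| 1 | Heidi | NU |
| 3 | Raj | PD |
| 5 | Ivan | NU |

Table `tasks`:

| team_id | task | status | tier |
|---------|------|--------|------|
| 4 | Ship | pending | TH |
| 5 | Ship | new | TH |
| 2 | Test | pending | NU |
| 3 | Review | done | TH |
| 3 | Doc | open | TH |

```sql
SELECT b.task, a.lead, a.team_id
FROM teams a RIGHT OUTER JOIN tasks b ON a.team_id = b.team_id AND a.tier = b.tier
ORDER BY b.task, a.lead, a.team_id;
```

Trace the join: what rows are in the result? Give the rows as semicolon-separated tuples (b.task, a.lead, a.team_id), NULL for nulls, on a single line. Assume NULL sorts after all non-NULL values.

RIGHT JOIN keeps every row from `tasks`; unmatched rows get NULL for `teams`'s columns.
Matching on a.team_id = b.team_id AND a.tier = b.tier. A NULL in a compared column never satisfies the condition.
- a (team_id=4, tier=PD) has no partner in b.
- a (team_id=3, tier=NU) has no partner in b.
- a (team_id=1, tier=NU) has no partner in b.
- a (team_id=NULL, tier=NU) has no partner in b.
- a (team_id=1, tier=NU) has no partner in b.
- a (team_id=3, tier=PD) has no partner in b.
- a (team_id=5, tier=NU) has no partner in b.
- 5 b row(s) had no a match → kept, a columns NULL.
After projecting and ordering:
b.task | a.lead | a.team_id
Doc | NULL | NULL
Review | NULL | NULL
Ship | NULL | NULL
Ship | NULL | NULL
Test | NULL | NULL

(Doc, NULL, NULL); (Review, NULL, NULL); (Ship, NULL, NULL); (Ship, NULL, NULL); (Test, NULL, NULL)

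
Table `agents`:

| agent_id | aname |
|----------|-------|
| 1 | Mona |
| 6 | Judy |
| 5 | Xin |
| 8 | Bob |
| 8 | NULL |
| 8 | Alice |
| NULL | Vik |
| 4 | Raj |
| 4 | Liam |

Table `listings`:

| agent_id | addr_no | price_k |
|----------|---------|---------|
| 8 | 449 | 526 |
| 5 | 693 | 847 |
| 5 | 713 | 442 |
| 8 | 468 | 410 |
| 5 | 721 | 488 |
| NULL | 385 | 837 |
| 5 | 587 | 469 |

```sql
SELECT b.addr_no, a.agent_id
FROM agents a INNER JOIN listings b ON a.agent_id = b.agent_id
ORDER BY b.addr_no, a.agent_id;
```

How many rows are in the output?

10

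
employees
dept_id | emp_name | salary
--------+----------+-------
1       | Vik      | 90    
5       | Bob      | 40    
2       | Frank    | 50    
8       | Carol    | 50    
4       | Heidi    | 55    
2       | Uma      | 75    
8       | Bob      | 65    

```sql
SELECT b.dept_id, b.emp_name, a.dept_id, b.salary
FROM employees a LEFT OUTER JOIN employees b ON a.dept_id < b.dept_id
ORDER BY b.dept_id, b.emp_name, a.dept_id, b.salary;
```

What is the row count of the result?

LEFT JOIN keeps every row from `employees a`; unmatched rows get NULL for `employees b`'s columns.
Matching on a.dept_id < b.dept_id.
- a[0] dept_id=1 → 6 match(es) in b → 6 row(s).
- a[1] dept_id=5 → 2 match(es) in b → 2 row(s).
- a[2] dept_id=2 → 4 match(es) in b → 4 row(s).
- a[3] dept_id=8 → no match; kept with NULLs on the b side.
- a[4] dept_id=4 → 3 match(es) in b → 3 row(s).
- a[5] dept_id=2 → 4 match(es) in b → 4 row(s).
- a[6] dept_id=8 → no match; kept with NULLs on the b side.
Total: 19 matched + 2 padded = 21 rows.

21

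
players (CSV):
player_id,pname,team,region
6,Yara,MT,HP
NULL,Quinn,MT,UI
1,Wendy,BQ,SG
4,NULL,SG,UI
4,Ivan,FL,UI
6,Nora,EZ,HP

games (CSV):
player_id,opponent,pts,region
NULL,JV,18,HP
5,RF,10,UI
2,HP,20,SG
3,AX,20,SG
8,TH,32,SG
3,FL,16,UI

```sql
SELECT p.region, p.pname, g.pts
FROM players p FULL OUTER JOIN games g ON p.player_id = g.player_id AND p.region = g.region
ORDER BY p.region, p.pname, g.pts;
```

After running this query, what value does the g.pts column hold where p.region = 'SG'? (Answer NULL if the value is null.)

FULL OUTER JOIN keeps every row from both sides; unmatched rows get NULL for the other side's columns.
Matching on p.player_id = g.player_id AND p.region = g.region. A NULL in a compared column never satisfies the condition.
- p[0] player_id=6, region=HP → no match; kept with NULLs on the g side.
- p[1] player_id=NULL, region=UI → no match; kept with NULLs on the g side.
- p[2] player_id=1, region=SG → no match; kept with NULLs on the g side.
- p[3] player_id=4, region=UI → no match; kept with NULLs on the g side.
- p[4] player_id=4, region=UI → no match; kept with NULLs on the g side.
- p[5] player_id=6, region=HP → no match; kept with NULLs on the g side.
- plus 6 unmatched g row(s), each kept with NULL p columns.

NULL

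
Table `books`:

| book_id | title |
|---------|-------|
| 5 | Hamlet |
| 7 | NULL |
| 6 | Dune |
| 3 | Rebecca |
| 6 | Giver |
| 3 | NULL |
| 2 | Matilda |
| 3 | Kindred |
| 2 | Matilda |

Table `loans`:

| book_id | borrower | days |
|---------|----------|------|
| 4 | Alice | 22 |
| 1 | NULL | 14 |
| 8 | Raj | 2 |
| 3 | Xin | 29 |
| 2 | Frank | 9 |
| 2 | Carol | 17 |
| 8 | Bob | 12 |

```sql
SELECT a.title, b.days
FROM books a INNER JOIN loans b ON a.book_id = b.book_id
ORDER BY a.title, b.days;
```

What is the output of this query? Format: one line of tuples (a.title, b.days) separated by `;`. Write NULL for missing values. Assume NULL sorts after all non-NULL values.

INNER JOIN keeps only pairs where the ON condition holds.
Matching on a.book_id = b.book_id.
Matched pairs: 7.

(Kindred, 29); (Matilda, 9); (Matilda, 9); (Matilda, 17); (Matilda, 17); (Rebecca, 29); (NULL, 29)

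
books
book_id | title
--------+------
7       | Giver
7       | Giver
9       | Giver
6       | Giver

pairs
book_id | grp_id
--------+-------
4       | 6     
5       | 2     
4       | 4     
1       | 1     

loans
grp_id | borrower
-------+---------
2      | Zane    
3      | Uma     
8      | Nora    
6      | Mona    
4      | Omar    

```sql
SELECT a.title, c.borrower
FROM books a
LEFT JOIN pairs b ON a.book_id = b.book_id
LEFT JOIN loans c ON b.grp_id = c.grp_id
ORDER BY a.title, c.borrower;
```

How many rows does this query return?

Joins associate left-to-right: books LEFT JOIN pairs on book_id gives 4 intermediate row(s).
Then LEFT JOIN `loans c` on grp_id: each of those 4 rows is kept; rows whose b.grp_id has no match in c get NULL for c's columns.
Result: 4 row(s).

4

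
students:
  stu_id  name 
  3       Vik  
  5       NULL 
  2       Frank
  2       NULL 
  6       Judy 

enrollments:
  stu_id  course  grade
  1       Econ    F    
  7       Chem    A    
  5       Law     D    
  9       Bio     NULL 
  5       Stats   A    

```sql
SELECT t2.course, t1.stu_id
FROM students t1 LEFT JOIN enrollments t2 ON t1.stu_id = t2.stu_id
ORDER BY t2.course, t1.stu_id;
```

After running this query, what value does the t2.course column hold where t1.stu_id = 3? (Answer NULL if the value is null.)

NULL

LEFT JOIN keeps every row from `students`; unmatched rows get NULL for `enrollments`'s columns.
Matching on t1.stu_id = t2.stu_id.
Matched pairs: 2; unmatched t1 rows kept: 4.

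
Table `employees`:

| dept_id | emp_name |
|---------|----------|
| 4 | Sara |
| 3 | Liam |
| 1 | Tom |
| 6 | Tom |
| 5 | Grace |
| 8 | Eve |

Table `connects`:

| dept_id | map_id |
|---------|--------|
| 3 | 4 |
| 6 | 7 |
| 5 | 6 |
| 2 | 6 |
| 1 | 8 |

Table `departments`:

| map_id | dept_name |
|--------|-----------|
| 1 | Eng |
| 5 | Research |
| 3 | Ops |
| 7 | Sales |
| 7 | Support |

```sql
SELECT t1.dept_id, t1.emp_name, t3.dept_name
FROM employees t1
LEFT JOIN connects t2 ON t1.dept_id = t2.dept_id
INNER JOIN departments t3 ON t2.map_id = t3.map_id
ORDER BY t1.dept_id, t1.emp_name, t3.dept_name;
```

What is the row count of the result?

Joins associate left-to-right: employees LEFT JOIN connects on dept_id gives 6 intermediate row(s).
Then INNER JOIN `departments t3` on map_id: keep only rows whose t2.map_id appears in t3.
Result: 2 row(s).

2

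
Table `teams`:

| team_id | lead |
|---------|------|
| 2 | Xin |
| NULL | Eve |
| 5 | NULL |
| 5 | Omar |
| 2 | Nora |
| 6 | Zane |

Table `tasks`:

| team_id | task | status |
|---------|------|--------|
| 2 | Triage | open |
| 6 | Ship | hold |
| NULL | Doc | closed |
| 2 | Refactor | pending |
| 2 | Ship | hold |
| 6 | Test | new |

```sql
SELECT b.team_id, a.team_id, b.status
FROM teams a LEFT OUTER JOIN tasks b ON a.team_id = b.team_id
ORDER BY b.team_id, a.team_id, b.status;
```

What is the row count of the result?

LEFT JOIN keeps every row from `teams`; unmatched rows get NULL for `tasks`'s columns.
Matching on a.team_id = b.team_id. A NULL in a compared column never satisfies the condition.
Matched pairs: 8; unmatched a rows kept: 3.
Total: 8 matched + 3 padded = 11 rows.

11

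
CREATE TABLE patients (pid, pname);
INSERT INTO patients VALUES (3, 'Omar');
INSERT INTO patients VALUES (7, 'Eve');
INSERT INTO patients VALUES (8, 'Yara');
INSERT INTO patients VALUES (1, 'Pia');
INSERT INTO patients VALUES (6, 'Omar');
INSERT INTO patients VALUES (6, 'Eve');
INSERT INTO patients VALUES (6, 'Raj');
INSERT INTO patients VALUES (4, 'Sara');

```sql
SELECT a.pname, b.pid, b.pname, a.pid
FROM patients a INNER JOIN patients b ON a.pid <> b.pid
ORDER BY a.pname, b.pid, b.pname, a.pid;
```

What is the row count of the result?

50

INNER JOIN keeps only pairs where the ON condition holds.
Matching on a.pid <> b.pid.
- a row (pid=3): matches 7 b row(s) → 7 output row(s).
- a row (pid=7): matches 7 b row(s) → 7 output row(s).
- a row (pid=8): matches 7 b row(s) → 7 output row(s).
- a row (pid=1): matches 7 b row(s) → 7 output row(s).
- a row (pid=6): matches 5 b row(s) → 5 output row(s).
- a row (pid=6): matches 5 b row(s) → 5 output row(s).
- a row (pid=6): matches 5 b row(s) → 5 output row(s).
- a row (pid=4): matches 7 b row(s) → 7 output row(s).
Total: 50 rows.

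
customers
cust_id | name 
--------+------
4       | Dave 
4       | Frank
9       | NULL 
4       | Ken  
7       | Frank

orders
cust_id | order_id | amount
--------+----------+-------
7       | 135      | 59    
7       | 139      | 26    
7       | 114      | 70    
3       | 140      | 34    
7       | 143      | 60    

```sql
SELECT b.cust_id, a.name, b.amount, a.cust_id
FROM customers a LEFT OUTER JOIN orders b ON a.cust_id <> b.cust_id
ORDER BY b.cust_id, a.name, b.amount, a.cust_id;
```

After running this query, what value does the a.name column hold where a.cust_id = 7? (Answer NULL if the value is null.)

Frank

LEFT JOIN keeps every row from `customers`; unmatched rows get NULL for `orders`'s columns.
Matching on a.cust_id <> b.cust_id.
Matched pairs: 21; unmatched a rows kept: 0.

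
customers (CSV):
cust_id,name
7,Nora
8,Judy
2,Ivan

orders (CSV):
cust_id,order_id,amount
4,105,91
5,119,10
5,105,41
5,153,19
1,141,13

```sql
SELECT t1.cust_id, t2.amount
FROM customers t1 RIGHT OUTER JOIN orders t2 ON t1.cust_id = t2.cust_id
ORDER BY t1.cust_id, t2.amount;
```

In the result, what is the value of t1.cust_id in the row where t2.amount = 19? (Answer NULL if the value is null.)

RIGHT JOIN keeps every row from `orders`; unmatched rows get NULL for `customers`'s columns.
Matching on t1.cust_id = t2.cust_id.
Matched pairs: 0; unmatched t2 rows kept: 5.

NULL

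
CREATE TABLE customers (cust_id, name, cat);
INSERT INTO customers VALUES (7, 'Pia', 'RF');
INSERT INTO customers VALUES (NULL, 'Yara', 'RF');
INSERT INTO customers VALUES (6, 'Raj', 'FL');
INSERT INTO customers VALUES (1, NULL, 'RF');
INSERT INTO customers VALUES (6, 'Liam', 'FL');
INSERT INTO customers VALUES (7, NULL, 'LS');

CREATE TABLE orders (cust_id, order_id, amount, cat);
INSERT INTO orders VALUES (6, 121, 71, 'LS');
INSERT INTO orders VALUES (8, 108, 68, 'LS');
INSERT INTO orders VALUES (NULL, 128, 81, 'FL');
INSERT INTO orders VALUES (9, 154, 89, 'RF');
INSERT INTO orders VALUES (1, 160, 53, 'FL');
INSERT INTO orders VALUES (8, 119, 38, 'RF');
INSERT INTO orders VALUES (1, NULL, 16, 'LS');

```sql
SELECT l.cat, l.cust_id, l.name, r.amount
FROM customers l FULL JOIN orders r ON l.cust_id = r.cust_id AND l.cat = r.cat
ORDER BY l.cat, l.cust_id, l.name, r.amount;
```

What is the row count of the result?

FULL OUTER JOIN keeps every row from both sides; unmatched rows get NULL for the other side's columns.
Matching on l.cust_id = r.cust_id AND l.cat = r.cat. A NULL in a compared column never satisfies the condition.
Matched pairs: 0; unmatched l rows kept: 6; unmatched r rows kept: 7.
Total: 0 matched + 13 padded = 13 rows.

13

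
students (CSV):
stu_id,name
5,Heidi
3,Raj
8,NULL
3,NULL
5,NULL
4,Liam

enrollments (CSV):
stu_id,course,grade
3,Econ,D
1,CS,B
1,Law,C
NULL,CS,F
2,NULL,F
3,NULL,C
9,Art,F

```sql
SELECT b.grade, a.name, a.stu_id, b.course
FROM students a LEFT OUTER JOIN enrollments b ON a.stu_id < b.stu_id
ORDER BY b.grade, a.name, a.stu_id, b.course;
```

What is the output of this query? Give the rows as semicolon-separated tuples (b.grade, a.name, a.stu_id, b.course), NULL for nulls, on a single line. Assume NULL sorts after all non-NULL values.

(F, Heidi, 5, Art); (F, Liam, 4, Art); (F, Raj, 3, Art); (F, NULL, 3, Art); (F, NULL, 5, Art); (F, NULL, 8, Art)

LEFT JOIN keeps every row from `students`; unmatched rows get NULL for `enrollments`'s columns.
Matching on a.stu_id < b.stu_id. A NULL in a compared column never satisfies the condition.
Matched pairs: 6; unmatched a rows kept: 0.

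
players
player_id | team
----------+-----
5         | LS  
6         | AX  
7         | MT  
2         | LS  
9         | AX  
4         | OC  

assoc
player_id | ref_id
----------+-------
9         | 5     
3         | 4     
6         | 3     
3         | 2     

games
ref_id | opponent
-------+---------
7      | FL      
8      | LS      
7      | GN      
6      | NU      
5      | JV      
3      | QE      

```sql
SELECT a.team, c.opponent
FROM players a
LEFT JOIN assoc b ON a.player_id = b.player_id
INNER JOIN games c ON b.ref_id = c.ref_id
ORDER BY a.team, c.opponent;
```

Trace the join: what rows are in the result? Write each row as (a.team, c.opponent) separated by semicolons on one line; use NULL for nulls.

(AX, JV); (AX, QE)

Evaluate left to right. First `players a LEFT JOIN assoc b` on player_id: 6 row(s).
Then INNER JOIN `games c` on ref_id: keep only rows whose b.ref_id appears in c.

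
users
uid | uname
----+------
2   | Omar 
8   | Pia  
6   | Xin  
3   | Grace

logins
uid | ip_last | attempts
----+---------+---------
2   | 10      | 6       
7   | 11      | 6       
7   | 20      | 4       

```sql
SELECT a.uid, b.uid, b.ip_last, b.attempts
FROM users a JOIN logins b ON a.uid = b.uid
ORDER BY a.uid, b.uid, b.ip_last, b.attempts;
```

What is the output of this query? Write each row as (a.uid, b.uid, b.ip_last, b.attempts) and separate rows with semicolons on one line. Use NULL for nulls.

INNER JOIN keeps only pairs where the ON condition holds.
Matching on a.uid = b.uid.
Matched pairs: 1.

(2, 2, 10, 6)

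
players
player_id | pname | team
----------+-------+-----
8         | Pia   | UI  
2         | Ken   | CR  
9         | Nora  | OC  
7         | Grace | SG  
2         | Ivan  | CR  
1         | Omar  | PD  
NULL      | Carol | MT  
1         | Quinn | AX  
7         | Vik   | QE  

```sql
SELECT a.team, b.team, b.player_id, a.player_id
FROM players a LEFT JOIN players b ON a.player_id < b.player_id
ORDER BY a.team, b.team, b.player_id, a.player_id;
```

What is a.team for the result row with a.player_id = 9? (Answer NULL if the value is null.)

LEFT JOIN keeps every row from `players a`; unmatched rows get NULL for `players b`'s columns.
Matching on a.player_id < b.player_id. A NULL in a compared column never satisfies the condition.
- player_id=8: 1 matching b row(s), so 1 row(s) emitted.
- player_id=2: 4 matching b row(s), so 4 row(s) emitted.
- player_id=9: no b row matches, row kept with b columns NULL.
- player_id=7: 2 matching b row(s), so 2 row(s) emitted.
- player_id=2: 4 matching b row(s), so 4 row(s) emitted.
- player_id=1: 6 matching b row(s), so 6 row(s) emitted.
- player_id=NULL: no b row matches, row kept with b columns NULL.
- player_id=1: 6 matching b row(s), so 6 row(s) emitted.
- player_id=7: 2 matching b row(s), so 2 row(s) emitted.

OC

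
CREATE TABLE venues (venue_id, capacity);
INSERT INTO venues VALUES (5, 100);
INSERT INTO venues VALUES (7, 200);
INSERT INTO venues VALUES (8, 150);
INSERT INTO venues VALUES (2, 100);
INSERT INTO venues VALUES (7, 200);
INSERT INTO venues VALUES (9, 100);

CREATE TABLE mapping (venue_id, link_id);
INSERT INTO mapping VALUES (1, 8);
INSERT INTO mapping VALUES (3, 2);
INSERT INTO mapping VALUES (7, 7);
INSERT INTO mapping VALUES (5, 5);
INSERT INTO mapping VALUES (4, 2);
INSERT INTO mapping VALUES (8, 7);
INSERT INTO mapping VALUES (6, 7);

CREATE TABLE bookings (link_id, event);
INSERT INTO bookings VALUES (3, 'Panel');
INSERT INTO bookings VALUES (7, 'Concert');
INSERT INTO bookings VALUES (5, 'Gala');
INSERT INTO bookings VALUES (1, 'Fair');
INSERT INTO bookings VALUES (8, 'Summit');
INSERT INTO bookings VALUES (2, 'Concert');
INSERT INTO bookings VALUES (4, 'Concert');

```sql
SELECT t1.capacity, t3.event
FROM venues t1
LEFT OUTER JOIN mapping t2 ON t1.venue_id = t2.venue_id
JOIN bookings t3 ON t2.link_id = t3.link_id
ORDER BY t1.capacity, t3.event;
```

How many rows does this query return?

Evaluate left to right. First `venues t1 LEFT JOIN mapping t2` on venue_id: 6 row(s).
Then INNER JOIN `bookings t3` on link_id: keep only rows whose t2.link_id appears in t3.
Result: 4 row(s).

4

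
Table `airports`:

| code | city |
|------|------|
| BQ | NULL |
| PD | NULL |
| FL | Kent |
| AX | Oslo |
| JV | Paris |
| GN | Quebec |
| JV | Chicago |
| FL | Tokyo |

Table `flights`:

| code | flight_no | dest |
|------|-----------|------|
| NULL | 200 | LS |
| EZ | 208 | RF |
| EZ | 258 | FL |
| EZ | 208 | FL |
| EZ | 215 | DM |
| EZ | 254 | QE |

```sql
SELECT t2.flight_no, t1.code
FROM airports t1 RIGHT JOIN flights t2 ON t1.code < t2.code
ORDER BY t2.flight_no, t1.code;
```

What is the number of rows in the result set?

RIGHT JOIN keeps every row from `flights`; unmatched rows get NULL for `airports`'s columns.
Matching on t1.code < t2.code. A NULL in a compared column never satisfies the condition.
Matched pairs: 10; unmatched t2 rows kept: 1.
Total: 10 matched + 1 padded = 11 rows.

11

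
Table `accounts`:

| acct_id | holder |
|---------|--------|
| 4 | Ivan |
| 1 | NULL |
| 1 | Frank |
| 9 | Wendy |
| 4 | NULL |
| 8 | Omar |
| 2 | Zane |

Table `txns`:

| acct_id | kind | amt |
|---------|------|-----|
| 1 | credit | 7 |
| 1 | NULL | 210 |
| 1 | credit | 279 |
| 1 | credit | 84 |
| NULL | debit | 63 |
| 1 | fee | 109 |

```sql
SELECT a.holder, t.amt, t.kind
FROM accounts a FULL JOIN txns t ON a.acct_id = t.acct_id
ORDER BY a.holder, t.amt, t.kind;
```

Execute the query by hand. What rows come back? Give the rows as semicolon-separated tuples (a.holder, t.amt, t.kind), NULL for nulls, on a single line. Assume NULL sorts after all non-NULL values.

(Frank, 7, credit); (Frank, 84, credit); (Frank, 109, fee); (Frank, 210, NULL); (Frank, 279, credit); (Ivan, NULL, NULL); (Omar, NULL, NULL); (Wendy, NULL, NULL); (Zane, NULL, NULL); (NULL, 7, credit); (NULL, 63, debit); (NULL, 84, credit); (NULL, 109, fee); (NULL, 210, NULL); (NULL, 279, credit); (NULL, NULL, NULL)

FULL OUTER JOIN keeps every row from both sides; unmatched rows get NULL for the other side's columns.
Matching on a.acct_id = t.acct_id. A NULL in a compared column never satisfies the condition.
Matched pairs: 10; unmatched a rows kept: 5; unmatched t rows kept: 1.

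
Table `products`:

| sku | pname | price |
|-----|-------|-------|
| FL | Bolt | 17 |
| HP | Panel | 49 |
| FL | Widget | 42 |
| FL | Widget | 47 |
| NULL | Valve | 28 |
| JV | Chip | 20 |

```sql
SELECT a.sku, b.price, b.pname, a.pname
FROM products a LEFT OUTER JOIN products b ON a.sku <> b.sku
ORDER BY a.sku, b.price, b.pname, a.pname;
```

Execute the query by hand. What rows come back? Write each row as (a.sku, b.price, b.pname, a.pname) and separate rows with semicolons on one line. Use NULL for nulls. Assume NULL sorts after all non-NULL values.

(FL, 20, Chip, Bolt); (FL, 20, Chip, Widget); (FL, 20, Chip, Widget); (FL, 49, Panel, Bolt); (FL, 49, Panel, Widget); (FL, 49, Panel, Widget); (HP, 17, Bolt, Panel); (HP, 20, Chip, Panel); (HP, 42, Widget, Panel); (HP, 47, Widget, Panel); (JV, 17, Bolt, Chip); (JV, 42, Widget, Chip); (JV, 47, Widget, Chip); (JV, 49, Panel, Chip); (NULL, NULL, NULL, Valve)

LEFT JOIN keeps every row from `products a`; unmatched rows get NULL for `products b`'s columns.
Matching on a.sku <> b.sku. A NULL in a compared column never satisfies the condition.
- a row (sku=FL): matches 2 b row(s) → 2 output row(s).
- a row (sku=HP): matches 4 b row(s) → 4 output row(s).
- a row (sku=FL): matches 2 b row(s) → 2 output row(s).
- a row (sku=FL): matches 2 b row(s) → 2 output row(s).
- a row (sku=NULL): no match → kept, b columns NULL.
- a row (sku=JV): matches 4 b row(s) → 4 output row(s).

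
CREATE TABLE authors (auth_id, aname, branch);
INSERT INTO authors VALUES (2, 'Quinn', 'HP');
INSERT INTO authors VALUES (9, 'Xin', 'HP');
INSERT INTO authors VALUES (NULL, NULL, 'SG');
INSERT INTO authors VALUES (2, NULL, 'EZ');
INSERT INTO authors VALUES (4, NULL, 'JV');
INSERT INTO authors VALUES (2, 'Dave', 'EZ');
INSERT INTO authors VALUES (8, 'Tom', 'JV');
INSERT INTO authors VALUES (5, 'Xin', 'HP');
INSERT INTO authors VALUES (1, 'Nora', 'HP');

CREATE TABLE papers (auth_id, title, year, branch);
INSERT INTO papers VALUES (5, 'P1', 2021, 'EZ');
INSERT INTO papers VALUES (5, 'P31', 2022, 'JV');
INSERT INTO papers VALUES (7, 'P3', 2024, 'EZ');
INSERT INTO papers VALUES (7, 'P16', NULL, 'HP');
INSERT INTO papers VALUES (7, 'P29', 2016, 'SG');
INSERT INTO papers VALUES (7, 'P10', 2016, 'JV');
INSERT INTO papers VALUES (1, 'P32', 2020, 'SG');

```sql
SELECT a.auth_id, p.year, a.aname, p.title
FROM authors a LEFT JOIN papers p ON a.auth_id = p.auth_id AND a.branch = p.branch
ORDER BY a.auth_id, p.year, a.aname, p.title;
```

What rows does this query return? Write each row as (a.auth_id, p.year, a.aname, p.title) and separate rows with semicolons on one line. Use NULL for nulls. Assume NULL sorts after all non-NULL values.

LEFT JOIN keeps every row from `authors`; unmatched rows get NULL for `papers`'s columns.
Matching on a.auth_id = p.auth_id AND a.branch = p.branch. A NULL in a compared column never satisfies the condition.
Matched pairs: 0; unmatched a rows kept: 9.

(1, NULL, Nora, NULL); (2, NULL, Dave, NULL); (2, NULL, Quinn, NULL); (2, NULL, NULL, NULL); (4, NULL, NULL, NULL); (5, NULL, Xin, NULL); (8, NULL, Tom, NULL); (9, NULL, Xin, NULL); (NULL, NULL, NULL, NULL)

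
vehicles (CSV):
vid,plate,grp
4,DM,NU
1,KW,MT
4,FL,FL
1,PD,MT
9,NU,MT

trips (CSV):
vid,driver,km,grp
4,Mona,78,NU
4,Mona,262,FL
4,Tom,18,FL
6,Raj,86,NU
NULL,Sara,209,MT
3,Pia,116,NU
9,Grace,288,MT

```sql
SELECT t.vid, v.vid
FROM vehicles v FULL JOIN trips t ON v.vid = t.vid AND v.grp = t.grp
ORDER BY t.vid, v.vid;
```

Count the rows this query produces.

9

FULL OUTER JOIN keeps every row from both sides; unmatched rows get NULL for the other side's columns.
Matching on v.vid = t.vid AND v.grp = t.grp. A NULL in a compared column never satisfies the condition.
- v row (vid=4, grp=NU): matches 1 t row(s) → 1 output row(s).
- v row (vid=1, grp=MT): no match → kept, t columns NULL.
- v row (vid=4, grp=FL): matches 2 t row(s) → 2 output row(s).
- v row (vid=1, grp=MT): no match → kept, t columns NULL.
- v row (vid=9, grp=MT): matches 1 t row(s) → 1 output row(s).
- 3 row(s) from t found no v partner → padded with NULL.
Total: 4 matched + 5 padded = 9 rows.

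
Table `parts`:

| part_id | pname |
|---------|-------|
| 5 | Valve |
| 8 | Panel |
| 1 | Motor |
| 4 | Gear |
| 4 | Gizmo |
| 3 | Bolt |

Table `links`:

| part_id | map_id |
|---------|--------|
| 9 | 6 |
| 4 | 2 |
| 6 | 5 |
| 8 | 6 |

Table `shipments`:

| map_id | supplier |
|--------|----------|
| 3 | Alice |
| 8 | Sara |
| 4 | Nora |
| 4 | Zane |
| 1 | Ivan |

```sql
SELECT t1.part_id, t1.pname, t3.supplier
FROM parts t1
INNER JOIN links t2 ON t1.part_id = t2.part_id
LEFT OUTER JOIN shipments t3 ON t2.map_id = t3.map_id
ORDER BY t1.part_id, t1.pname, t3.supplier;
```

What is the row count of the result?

Evaluate left to right. First `parts t1 INNER JOIN links t2` on part_id: 3 row(s).
Then LEFT JOIN `shipments t3` on map_id: each of those 3 rows is kept; rows whose t2.map_id has no match in t3 get NULL for t3's columns.
Result: 3 row(s).

3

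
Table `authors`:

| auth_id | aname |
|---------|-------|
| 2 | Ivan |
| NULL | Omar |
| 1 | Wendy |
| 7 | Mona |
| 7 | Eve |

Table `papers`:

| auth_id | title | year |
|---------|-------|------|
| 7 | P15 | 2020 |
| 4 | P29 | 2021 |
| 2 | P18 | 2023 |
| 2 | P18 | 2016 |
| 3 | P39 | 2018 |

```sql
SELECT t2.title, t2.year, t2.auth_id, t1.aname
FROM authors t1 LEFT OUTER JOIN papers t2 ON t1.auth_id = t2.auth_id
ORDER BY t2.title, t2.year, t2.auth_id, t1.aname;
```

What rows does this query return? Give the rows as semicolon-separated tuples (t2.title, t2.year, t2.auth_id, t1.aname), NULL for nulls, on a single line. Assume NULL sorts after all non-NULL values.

LEFT JOIN keeps every row from `authors`; unmatched rows get NULL for `papers`'s columns.
Matching on t1.auth_id = t2.auth_id. A NULL in a compared column never satisfies the condition.
- t1 row (auth_id=2): matches 2 t2 row(s) → 2 output row(s).
- t1 row (auth_id=NULL): no match → kept, t2 columns NULL.
- t1 row (auth_id=1): no match → kept, t2 columns NULL.
- t1 row (auth_id=7): matches 1 t2 row(s) → 1 output row(s).
- t1 row (auth_id=7): matches 1 t2 row(s) → 1 output row(s).
After projecting and ordering:
t2.title | t2.year | t2.auth_id | t1.aname
P15 | 2020 | 7 | Eve
P15 | 2020 | 7 | Mona
P18 | 2016 | 2 | Ivan
P18 | 2023 | 2 | Ivan
NULL | NULL | NULL | Omar
NULL | NULL | NULL | Wendy

(P15, 2020, 7, Eve); (P15, 2020, 7, Mona); (P18, 2016, 2, Ivan); (P18, 2023, 2, Ivan); (NULL, NULL, NULL, Omar); (NULL, NULL, NULL, Wendy)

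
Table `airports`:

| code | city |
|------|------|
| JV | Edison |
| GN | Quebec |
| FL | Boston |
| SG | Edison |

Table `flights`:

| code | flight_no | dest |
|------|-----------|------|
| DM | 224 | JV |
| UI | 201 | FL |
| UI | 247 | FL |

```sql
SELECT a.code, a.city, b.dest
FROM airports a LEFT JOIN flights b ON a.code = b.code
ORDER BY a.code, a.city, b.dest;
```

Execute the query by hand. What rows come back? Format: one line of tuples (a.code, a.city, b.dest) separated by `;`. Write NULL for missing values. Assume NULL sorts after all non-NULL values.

(FL, Boston, NULL); (GN, Quebec, NULL); (JV, Edison, NULL); (SG, Edison, NULL)

LEFT JOIN keeps every row from `airports`; unmatched rows get NULL for `flights`'s columns.
Matching on a.code = b.code.
- a[0] code=JV → no match; kept with NULLs on the b side.
- a[1] code=GN → no match; kept with NULLs on the b side.
- a[2] code=FL → no match; kept with NULLs on the b side.
- a[3] code=SG → no match; kept with NULLs on the b side.
After projecting and ordering:
a.code | a.city | b.dest
FL | Boston | NULL
GN | Quebec | NULL
JV | Edison | NULL
SG | Edison | NULL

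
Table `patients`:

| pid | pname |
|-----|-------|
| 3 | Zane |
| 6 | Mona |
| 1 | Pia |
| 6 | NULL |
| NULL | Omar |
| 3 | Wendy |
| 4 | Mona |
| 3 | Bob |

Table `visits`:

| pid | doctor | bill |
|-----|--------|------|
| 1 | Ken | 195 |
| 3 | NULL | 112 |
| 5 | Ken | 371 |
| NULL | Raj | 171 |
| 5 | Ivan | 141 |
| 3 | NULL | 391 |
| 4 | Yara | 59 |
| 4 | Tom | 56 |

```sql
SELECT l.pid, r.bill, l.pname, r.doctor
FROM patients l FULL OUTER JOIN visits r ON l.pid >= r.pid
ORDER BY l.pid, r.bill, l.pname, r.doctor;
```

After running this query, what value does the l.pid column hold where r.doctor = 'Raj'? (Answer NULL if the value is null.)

FULL OUTER JOIN keeps every row from both sides; unmatched rows get NULL for the other side's columns.
Matching on l.pid >= r.pid. A NULL in a compared column never satisfies the condition.
- l[0] pid=3 → 3 match(es) in r → 3 row(s).
- l[1] pid=6 → 7 match(es) in r → 7 row(s).
- l[2] pid=1 → 1 match(es) in r → 1 row(s).
- l[3] pid=6 → 7 match(es) in r → 7 row(s).
- l[4] pid=NULL → no match; kept with NULLs on the r side.
- l[5] pid=3 → 3 match(es) in r → 3 row(s).
- l[6] pid=4 → 5 match(es) in r → 5 row(s).
- l[7] pid=3 → 3 match(es) in r → 3 row(s).
- 1 row(s) from r found no l partner → padded with NULL.

NULL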